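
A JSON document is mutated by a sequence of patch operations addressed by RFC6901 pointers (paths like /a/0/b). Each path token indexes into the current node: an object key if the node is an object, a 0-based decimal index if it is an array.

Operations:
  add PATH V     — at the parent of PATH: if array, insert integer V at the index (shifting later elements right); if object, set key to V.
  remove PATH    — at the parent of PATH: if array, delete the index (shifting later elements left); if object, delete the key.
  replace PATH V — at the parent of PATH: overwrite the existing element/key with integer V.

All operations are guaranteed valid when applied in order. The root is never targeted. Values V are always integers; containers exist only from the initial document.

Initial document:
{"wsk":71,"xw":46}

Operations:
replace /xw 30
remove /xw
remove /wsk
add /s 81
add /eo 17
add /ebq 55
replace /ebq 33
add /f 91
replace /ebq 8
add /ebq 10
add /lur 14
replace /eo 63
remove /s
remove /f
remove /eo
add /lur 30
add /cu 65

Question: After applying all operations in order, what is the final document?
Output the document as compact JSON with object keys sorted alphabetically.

Answer: {"cu":65,"ebq":10,"lur":30}

Derivation:
After op 1 (replace /xw 30): {"wsk":71,"xw":30}
After op 2 (remove /xw): {"wsk":71}
After op 3 (remove /wsk): {}
After op 4 (add /s 81): {"s":81}
After op 5 (add /eo 17): {"eo":17,"s":81}
After op 6 (add /ebq 55): {"ebq":55,"eo":17,"s":81}
After op 7 (replace /ebq 33): {"ebq":33,"eo":17,"s":81}
After op 8 (add /f 91): {"ebq":33,"eo":17,"f":91,"s":81}
After op 9 (replace /ebq 8): {"ebq":8,"eo":17,"f":91,"s":81}
After op 10 (add /ebq 10): {"ebq":10,"eo":17,"f":91,"s":81}
After op 11 (add /lur 14): {"ebq":10,"eo":17,"f":91,"lur":14,"s":81}
After op 12 (replace /eo 63): {"ebq":10,"eo":63,"f":91,"lur":14,"s":81}
After op 13 (remove /s): {"ebq":10,"eo":63,"f":91,"lur":14}
After op 14 (remove /f): {"ebq":10,"eo":63,"lur":14}
After op 15 (remove /eo): {"ebq":10,"lur":14}
After op 16 (add /lur 30): {"ebq":10,"lur":30}
After op 17 (add /cu 65): {"cu":65,"ebq":10,"lur":30}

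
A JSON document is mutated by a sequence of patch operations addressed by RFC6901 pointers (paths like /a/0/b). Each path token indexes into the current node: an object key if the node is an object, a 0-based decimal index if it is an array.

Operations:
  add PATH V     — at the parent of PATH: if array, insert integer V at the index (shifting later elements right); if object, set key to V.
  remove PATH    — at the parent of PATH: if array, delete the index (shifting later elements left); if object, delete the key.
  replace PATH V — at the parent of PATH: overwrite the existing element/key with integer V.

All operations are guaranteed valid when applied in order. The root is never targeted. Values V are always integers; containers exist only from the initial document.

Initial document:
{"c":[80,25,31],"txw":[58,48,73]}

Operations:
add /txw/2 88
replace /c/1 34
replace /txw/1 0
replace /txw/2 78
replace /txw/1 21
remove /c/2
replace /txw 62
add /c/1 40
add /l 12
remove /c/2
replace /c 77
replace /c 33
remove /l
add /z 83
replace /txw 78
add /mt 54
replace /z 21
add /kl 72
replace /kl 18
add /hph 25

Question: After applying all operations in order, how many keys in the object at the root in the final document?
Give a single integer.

After op 1 (add /txw/2 88): {"c":[80,25,31],"txw":[58,48,88,73]}
After op 2 (replace /c/1 34): {"c":[80,34,31],"txw":[58,48,88,73]}
After op 3 (replace /txw/1 0): {"c":[80,34,31],"txw":[58,0,88,73]}
After op 4 (replace /txw/2 78): {"c":[80,34,31],"txw":[58,0,78,73]}
After op 5 (replace /txw/1 21): {"c":[80,34,31],"txw":[58,21,78,73]}
After op 6 (remove /c/2): {"c":[80,34],"txw":[58,21,78,73]}
After op 7 (replace /txw 62): {"c":[80,34],"txw":62}
After op 8 (add /c/1 40): {"c":[80,40,34],"txw":62}
After op 9 (add /l 12): {"c":[80,40,34],"l":12,"txw":62}
After op 10 (remove /c/2): {"c":[80,40],"l":12,"txw":62}
After op 11 (replace /c 77): {"c":77,"l":12,"txw":62}
After op 12 (replace /c 33): {"c":33,"l":12,"txw":62}
After op 13 (remove /l): {"c":33,"txw":62}
After op 14 (add /z 83): {"c":33,"txw":62,"z":83}
After op 15 (replace /txw 78): {"c":33,"txw":78,"z":83}
After op 16 (add /mt 54): {"c":33,"mt":54,"txw":78,"z":83}
After op 17 (replace /z 21): {"c":33,"mt":54,"txw":78,"z":21}
After op 18 (add /kl 72): {"c":33,"kl":72,"mt":54,"txw":78,"z":21}
After op 19 (replace /kl 18): {"c":33,"kl":18,"mt":54,"txw":78,"z":21}
After op 20 (add /hph 25): {"c":33,"hph":25,"kl":18,"mt":54,"txw":78,"z":21}
Size at the root: 6

Answer: 6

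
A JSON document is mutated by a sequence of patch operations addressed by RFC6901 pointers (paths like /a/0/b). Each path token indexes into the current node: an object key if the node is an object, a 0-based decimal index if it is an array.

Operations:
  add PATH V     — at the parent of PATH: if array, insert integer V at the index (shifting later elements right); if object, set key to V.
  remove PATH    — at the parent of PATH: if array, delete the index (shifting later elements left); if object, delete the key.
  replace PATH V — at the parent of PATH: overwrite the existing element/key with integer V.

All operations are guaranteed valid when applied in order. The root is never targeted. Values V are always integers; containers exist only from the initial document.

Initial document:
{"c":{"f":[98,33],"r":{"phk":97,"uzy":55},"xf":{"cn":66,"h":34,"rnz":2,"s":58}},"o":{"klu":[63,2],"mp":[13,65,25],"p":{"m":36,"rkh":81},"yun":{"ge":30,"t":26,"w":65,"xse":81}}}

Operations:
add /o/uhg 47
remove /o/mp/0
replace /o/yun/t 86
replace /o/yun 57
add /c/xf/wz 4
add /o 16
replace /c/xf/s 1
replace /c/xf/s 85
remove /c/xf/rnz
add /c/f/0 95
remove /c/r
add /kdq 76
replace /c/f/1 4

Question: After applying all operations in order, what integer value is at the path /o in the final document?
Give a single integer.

Answer: 16

Derivation:
After op 1 (add /o/uhg 47): {"c":{"f":[98,33],"r":{"phk":97,"uzy":55},"xf":{"cn":66,"h":34,"rnz":2,"s":58}},"o":{"klu":[63,2],"mp":[13,65,25],"p":{"m":36,"rkh":81},"uhg":47,"yun":{"ge":30,"t":26,"w":65,"xse":81}}}
After op 2 (remove /o/mp/0): {"c":{"f":[98,33],"r":{"phk":97,"uzy":55},"xf":{"cn":66,"h":34,"rnz":2,"s":58}},"o":{"klu":[63,2],"mp":[65,25],"p":{"m":36,"rkh":81},"uhg":47,"yun":{"ge":30,"t":26,"w":65,"xse":81}}}
After op 3 (replace /o/yun/t 86): {"c":{"f":[98,33],"r":{"phk":97,"uzy":55},"xf":{"cn":66,"h":34,"rnz":2,"s":58}},"o":{"klu":[63,2],"mp":[65,25],"p":{"m":36,"rkh":81},"uhg":47,"yun":{"ge":30,"t":86,"w":65,"xse":81}}}
After op 4 (replace /o/yun 57): {"c":{"f":[98,33],"r":{"phk":97,"uzy":55},"xf":{"cn":66,"h":34,"rnz":2,"s":58}},"o":{"klu":[63,2],"mp":[65,25],"p":{"m":36,"rkh":81},"uhg":47,"yun":57}}
After op 5 (add /c/xf/wz 4): {"c":{"f":[98,33],"r":{"phk":97,"uzy":55},"xf":{"cn":66,"h":34,"rnz":2,"s":58,"wz":4}},"o":{"klu":[63,2],"mp":[65,25],"p":{"m":36,"rkh":81},"uhg":47,"yun":57}}
After op 6 (add /o 16): {"c":{"f":[98,33],"r":{"phk":97,"uzy":55},"xf":{"cn":66,"h":34,"rnz":2,"s":58,"wz":4}},"o":16}
After op 7 (replace /c/xf/s 1): {"c":{"f":[98,33],"r":{"phk":97,"uzy":55},"xf":{"cn":66,"h":34,"rnz":2,"s":1,"wz":4}},"o":16}
After op 8 (replace /c/xf/s 85): {"c":{"f":[98,33],"r":{"phk":97,"uzy":55},"xf":{"cn":66,"h":34,"rnz":2,"s":85,"wz":4}},"o":16}
After op 9 (remove /c/xf/rnz): {"c":{"f":[98,33],"r":{"phk":97,"uzy":55},"xf":{"cn":66,"h":34,"s":85,"wz":4}},"o":16}
After op 10 (add /c/f/0 95): {"c":{"f":[95,98,33],"r":{"phk":97,"uzy":55},"xf":{"cn":66,"h":34,"s":85,"wz":4}},"o":16}
After op 11 (remove /c/r): {"c":{"f":[95,98,33],"xf":{"cn":66,"h":34,"s":85,"wz":4}},"o":16}
After op 12 (add /kdq 76): {"c":{"f":[95,98,33],"xf":{"cn":66,"h":34,"s":85,"wz":4}},"kdq":76,"o":16}
After op 13 (replace /c/f/1 4): {"c":{"f":[95,4,33],"xf":{"cn":66,"h":34,"s":85,"wz":4}},"kdq":76,"o":16}
Value at /o: 16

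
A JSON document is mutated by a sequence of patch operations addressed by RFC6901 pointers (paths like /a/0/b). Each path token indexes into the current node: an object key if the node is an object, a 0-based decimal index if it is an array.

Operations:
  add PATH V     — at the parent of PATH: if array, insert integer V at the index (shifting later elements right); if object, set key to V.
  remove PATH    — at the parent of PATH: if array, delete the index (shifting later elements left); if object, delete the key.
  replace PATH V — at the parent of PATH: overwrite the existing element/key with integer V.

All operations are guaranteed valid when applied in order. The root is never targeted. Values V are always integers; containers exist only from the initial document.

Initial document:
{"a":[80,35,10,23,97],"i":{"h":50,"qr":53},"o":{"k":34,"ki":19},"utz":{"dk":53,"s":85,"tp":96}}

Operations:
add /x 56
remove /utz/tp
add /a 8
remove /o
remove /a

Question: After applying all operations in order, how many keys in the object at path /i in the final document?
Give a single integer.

Answer: 2

Derivation:
After op 1 (add /x 56): {"a":[80,35,10,23,97],"i":{"h":50,"qr":53},"o":{"k":34,"ki":19},"utz":{"dk":53,"s":85,"tp":96},"x":56}
After op 2 (remove /utz/tp): {"a":[80,35,10,23,97],"i":{"h":50,"qr":53},"o":{"k":34,"ki":19},"utz":{"dk":53,"s":85},"x":56}
After op 3 (add /a 8): {"a":8,"i":{"h":50,"qr":53},"o":{"k":34,"ki":19},"utz":{"dk":53,"s":85},"x":56}
After op 4 (remove /o): {"a":8,"i":{"h":50,"qr":53},"utz":{"dk":53,"s":85},"x":56}
After op 5 (remove /a): {"i":{"h":50,"qr":53},"utz":{"dk":53,"s":85},"x":56}
Size at path /i: 2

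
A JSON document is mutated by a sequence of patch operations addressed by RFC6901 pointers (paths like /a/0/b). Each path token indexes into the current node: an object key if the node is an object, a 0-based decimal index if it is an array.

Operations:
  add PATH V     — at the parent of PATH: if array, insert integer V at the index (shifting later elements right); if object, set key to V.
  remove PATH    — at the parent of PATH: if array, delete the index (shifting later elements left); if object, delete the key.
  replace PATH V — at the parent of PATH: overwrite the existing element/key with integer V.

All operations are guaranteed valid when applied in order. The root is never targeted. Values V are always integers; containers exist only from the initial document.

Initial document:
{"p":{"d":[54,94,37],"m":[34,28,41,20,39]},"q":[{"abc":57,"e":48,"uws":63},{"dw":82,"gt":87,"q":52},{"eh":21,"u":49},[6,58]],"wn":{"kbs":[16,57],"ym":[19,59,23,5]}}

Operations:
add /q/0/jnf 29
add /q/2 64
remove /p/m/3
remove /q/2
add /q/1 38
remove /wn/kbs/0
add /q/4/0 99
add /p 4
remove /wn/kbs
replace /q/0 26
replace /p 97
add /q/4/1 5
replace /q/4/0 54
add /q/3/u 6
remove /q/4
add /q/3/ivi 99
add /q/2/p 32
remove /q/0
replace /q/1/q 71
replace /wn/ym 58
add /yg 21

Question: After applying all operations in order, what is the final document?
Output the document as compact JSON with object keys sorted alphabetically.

Answer: {"p":97,"q":[38,{"dw":82,"gt":87,"p":32,"q":71},{"eh":21,"ivi":99,"u":6}],"wn":{"ym":58},"yg":21}

Derivation:
After op 1 (add /q/0/jnf 29): {"p":{"d":[54,94,37],"m":[34,28,41,20,39]},"q":[{"abc":57,"e":48,"jnf":29,"uws":63},{"dw":82,"gt":87,"q":52},{"eh":21,"u":49},[6,58]],"wn":{"kbs":[16,57],"ym":[19,59,23,5]}}
After op 2 (add /q/2 64): {"p":{"d":[54,94,37],"m":[34,28,41,20,39]},"q":[{"abc":57,"e":48,"jnf":29,"uws":63},{"dw":82,"gt":87,"q":52},64,{"eh":21,"u":49},[6,58]],"wn":{"kbs":[16,57],"ym":[19,59,23,5]}}
After op 3 (remove /p/m/3): {"p":{"d":[54,94,37],"m":[34,28,41,39]},"q":[{"abc":57,"e":48,"jnf":29,"uws":63},{"dw":82,"gt":87,"q":52},64,{"eh":21,"u":49},[6,58]],"wn":{"kbs":[16,57],"ym":[19,59,23,5]}}
After op 4 (remove /q/2): {"p":{"d":[54,94,37],"m":[34,28,41,39]},"q":[{"abc":57,"e":48,"jnf":29,"uws":63},{"dw":82,"gt":87,"q":52},{"eh":21,"u":49},[6,58]],"wn":{"kbs":[16,57],"ym":[19,59,23,5]}}
After op 5 (add /q/1 38): {"p":{"d":[54,94,37],"m":[34,28,41,39]},"q":[{"abc":57,"e":48,"jnf":29,"uws":63},38,{"dw":82,"gt":87,"q":52},{"eh":21,"u":49},[6,58]],"wn":{"kbs":[16,57],"ym":[19,59,23,5]}}
After op 6 (remove /wn/kbs/0): {"p":{"d":[54,94,37],"m":[34,28,41,39]},"q":[{"abc":57,"e":48,"jnf":29,"uws":63},38,{"dw":82,"gt":87,"q":52},{"eh":21,"u":49},[6,58]],"wn":{"kbs":[57],"ym":[19,59,23,5]}}
After op 7 (add /q/4/0 99): {"p":{"d":[54,94,37],"m":[34,28,41,39]},"q":[{"abc":57,"e":48,"jnf":29,"uws":63},38,{"dw":82,"gt":87,"q":52},{"eh":21,"u":49},[99,6,58]],"wn":{"kbs":[57],"ym":[19,59,23,5]}}
After op 8 (add /p 4): {"p":4,"q":[{"abc":57,"e":48,"jnf":29,"uws":63},38,{"dw":82,"gt":87,"q":52},{"eh":21,"u":49},[99,6,58]],"wn":{"kbs":[57],"ym":[19,59,23,5]}}
After op 9 (remove /wn/kbs): {"p":4,"q":[{"abc":57,"e":48,"jnf":29,"uws":63},38,{"dw":82,"gt":87,"q":52},{"eh":21,"u":49},[99,6,58]],"wn":{"ym":[19,59,23,5]}}
After op 10 (replace /q/0 26): {"p":4,"q":[26,38,{"dw":82,"gt":87,"q":52},{"eh":21,"u":49},[99,6,58]],"wn":{"ym":[19,59,23,5]}}
After op 11 (replace /p 97): {"p":97,"q":[26,38,{"dw":82,"gt":87,"q":52},{"eh":21,"u":49},[99,6,58]],"wn":{"ym":[19,59,23,5]}}
After op 12 (add /q/4/1 5): {"p":97,"q":[26,38,{"dw":82,"gt":87,"q":52},{"eh":21,"u":49},[99,5,6,58]],"wn":{"ym":[19,59,23,5]}}
After op 13 (replace /q/4/0 54): {"p":97,"q":[26,38,{"dw":82,"gt":87,"q":52},{"eh":21,"u":49},[54,5,6,58]],"wn":{"ym":[19,59,23,5]}}
After op 14 (add /q/3/u 6): {"p":97,"q":[26,38,{"dw":82,"gt":87,"q":52},{"eh":21,"u":6},[54,5,6,58]],"wn":{"ym":[19,59,23,5]}}
After op 15 (remove /q/4): {"p":97,"q":[26,38,{"dw":82,"gt":87,"q":52},{"eh":21,"u":6}],"wn":{"ym":[19,59,23,5]}}
After op 16 (add /q/3/ivi 99): {"p":97,"q":[26,38,{"dw":82,"gt":87,"q":52},{"eh":21,"ivi":99,"u":6}],"wn":{"ym":[19,59,23,5]}}
After op 17 (add /q/2/p 32): {"p":97,"q":[26,38,{"dw":82,"gt":87,"p":32,"q":52},{"eh":21,"ivi":99,"u":6}],"wn":{"ym":[19,59,23,5]}}
After op 18 (remove /q/0): {"p":97,"q":[38,{"dw":82,"gt":87,"p":32,"q":52},{"eh":21,"ivi":99,"u":6}],"wn":{"ym":[19,59,23,5]}}
After op 19 (replace /q/1/q 71): {"p":97,"q":[38,{"dw":82,"gt":87,"p":32,"q":71},{"eh":21,"ivi":99,"u":6}],"wn":{"ym":[19,59,23,5]}}
After op 20 (replace /wn/ym 58): {"p":97,"q":[38,{"dw":82,"gt":87,"p":32,"q":71},{"eh":21,"ivi":99,"u":6}],"wn":{"ym":58}}
After op 21 (add /yg 21): {"p":97,"q":[38,{"dw":82,"gt":87,"p":32,"q":71},{"eh":21,"ivi":99,"u":6}],"wn":{"ym":58},"yg":21}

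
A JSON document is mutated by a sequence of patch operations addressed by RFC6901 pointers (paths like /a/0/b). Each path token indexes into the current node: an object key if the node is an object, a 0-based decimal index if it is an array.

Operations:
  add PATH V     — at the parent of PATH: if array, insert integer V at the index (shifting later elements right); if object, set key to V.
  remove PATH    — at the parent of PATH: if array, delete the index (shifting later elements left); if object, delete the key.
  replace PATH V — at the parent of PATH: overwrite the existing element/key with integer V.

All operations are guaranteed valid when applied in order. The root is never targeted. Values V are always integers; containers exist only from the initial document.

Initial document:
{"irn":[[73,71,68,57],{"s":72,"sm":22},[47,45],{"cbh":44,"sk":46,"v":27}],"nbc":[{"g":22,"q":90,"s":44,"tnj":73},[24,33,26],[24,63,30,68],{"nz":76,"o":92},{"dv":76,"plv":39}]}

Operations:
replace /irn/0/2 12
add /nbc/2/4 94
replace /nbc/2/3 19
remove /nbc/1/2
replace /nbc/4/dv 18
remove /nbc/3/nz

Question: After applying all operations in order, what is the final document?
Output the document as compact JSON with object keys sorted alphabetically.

Answer: {"irn":[[73,71,12,57],{"s":72,"sm":22},[47,45],{"cbh":44,"sk":46,"v":27}],"nbc":[{"g":22,"q":90,"s":44,"tnj":73},[24,33],[24,63,30,19,94],{"o":92},{"dv":18,"plv":39}]}

Derivation:
After op 1 (replace /irn/0/2 12): {"irn":[[73,71,12,57],{"s":72,"sm":22},[47,45],{"cbh":44,"sk":46,"v":27}],"nbc":[{"g":22,"q":90,"s":44,"tnj":73},[24,33,26],[24,63,30,68],{"nz":76,"o":92},{"dv":76,"plv":39}]}
After op 2 (add /nbc/2/4 94): {"irn":[[73,71,12,57],{"s":72,"sm":22},[47,45],{"cbh":44,"sk":46,"v":27}],"nbc":[{"g":22,"q":90,"s":44,"tnj":73},[24,33,26],[24,63,30,68,94],{"nz":76,"o":92},{"dv":76,"plv":39}]}
After op 3 (replace /nbc/2/3 19): {"irn":[[73,71,12,57],{"s":72,"sm":22},[47,45],{"cbh":44,"sk":46,"v":27}],"nbc":[{"g":22,"q":90,"s":44,"tnj":73},[24,33,26],[24,63,30,19,94],{"nz":76,"o":92},{"dv":76,"plv":39}]}
After op 4 (remove /nbc/1/2): {"irn":[[73,71,12,57],{"s":72,"sm":22},[47,45],{"cbh":44,"sk":46,"v":27}],"nbc":[{"g":22,"q":90,"s":44,"tnj":73},[24,33],[24,63,30,19,94],{"nz":76,"o":92},{"dv":76,"plv":39}]}
After op 5 (replace /nbc/4/dv 18): {"irn":[[73,71,12,57],{"s":72,"sm":22},[47,45],{"cbh":44,"sk":46,"v":27}],"nbc":[{"g":22,"q":90,"s":44,"tnj":73},[24,33],[24,63,30,19,94],{"nz":76,"o":92},{"dv":18,"plv":39}]}
After op 6 (remove /nbc/3/nz): {"irn":[[73,71,12,57],{"s":72,"sm":22},[47,45],{"cbh":44,"sk":46,"v":27}],"nbc":[{"g":22,"q":90,"s":44,"tnj":73},[24,33],[24,63,30,19,94],{"o":92},{"dv":18,"plv":39}]}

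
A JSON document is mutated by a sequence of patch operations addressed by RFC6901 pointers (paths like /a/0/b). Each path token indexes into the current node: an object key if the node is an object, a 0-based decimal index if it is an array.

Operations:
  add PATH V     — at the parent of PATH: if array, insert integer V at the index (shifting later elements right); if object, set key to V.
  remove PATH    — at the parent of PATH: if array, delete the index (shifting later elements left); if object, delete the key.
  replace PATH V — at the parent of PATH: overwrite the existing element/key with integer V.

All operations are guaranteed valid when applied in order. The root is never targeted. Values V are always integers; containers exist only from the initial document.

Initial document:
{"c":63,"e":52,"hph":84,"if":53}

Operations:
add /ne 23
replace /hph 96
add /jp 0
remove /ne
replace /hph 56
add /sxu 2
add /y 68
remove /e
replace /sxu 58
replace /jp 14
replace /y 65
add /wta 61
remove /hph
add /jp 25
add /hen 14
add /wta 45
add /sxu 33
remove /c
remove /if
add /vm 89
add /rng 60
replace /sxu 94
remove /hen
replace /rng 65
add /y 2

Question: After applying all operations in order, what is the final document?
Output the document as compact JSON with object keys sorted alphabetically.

Answer: {"jp":25,"rng":65,"sxu":94,"vm":89,"wta":45,"y":2}

Derivation:
After op 1 (add /ne 23): {"c":63,"e":52,"hph":84,"if":53,"ne":23}
After op 2 (replace /hph 96): {"c":63,"e":52,"hph":96,"if":53,"ne":23}
After op 3 (add /jp 0): {"c":63,"e":52,"hph":96,"if":53,"jp":0,"ne":23}
After op 4 (remove /ne): {"c":63,"e":52,"hph":96,"if":53,"jp":0}
After op 5 (replace /hph 56): {"c":63,"e":52,"hph":56,"if":53,"jp":0}
After op 6 (add /sxu 2): {"c":63,"e":52,"hph":56,"if":53,"jp":0,"sxu":2}
After op 7 (add /y 68): {"c":63,"e":52,"hph":56,"if":53,"jp":0,"sxu":2,"y":68}
After op 8 (remove /e): {"c":63,"hph":56,"if":53,"jp":0,"sxu":2,"y":68}
After op 9 (replace /sxu 58): {"c":63,"hph":56,"if":53,"jp":0,"sxu":58,"y":68}
After op 10 (replace /jp 14): {"c":63,"hph":56,"if":53,"jp":14,"sxu":58,"y":68}
After op 11 (replace /y 65): {"c":63,"hph":56,"if":53,"jp":14,"sxu":58,"y":65}
After op 12 (add /wta 61): {"c":63,"hph":56,"if":53,"jp":14,"sxu":58,"wta":61,"y":65}
After op 13 (remove /hph): {"c":63,"if":53,"jp":14,"sxu":58,"wta":61,"y":65}
After op 14 (add /jp 25): {"c":63,"if":53,"jp":25,"sxu":58,"wta":61,"y":65}
After op 15 (add /hen 14): {"c":63,"hen":14,"if":53,"jp":25,"sxu":58,"wta":61,"y":65}
After op 16 (add /wta 45): {"c":63,"hen":14,"if":53,"jp":25,"sxu":58,"wta":45,"y":65}
After op 17 (add /sxu 33): {"c":63,"hen":14,"if":53,"jp":25,"sxu":33,"wta":45,"y":65}
After op 18 (remove /c): {"hen":14,"if":53,"jp":25,"sxu":33,"wta":45,"y":65}
After op 19 (remove /if): {"hen":14,"jp":25,"sxu":33,"wta":45,"y":65}
After op 20 (add /vm 89): {"hen":14,"jp":25,"sxu":33,"vm":89,"wta":45,"y":65}
After op 21 (add /rng 60): {"hen":14,"jp":25,"rng":60,"sxu":33,"vm":89,"wta":45,"y":65}
After op 22 (replace /sxu 94): {"hen":14,"jp":25,"rng":60,"sxu":94,"vm":89,"wta":45,"y":65}
After op 23 (remove /hen): {"jp":25,"rng":60,"sxu":94,"vm":89,"wta":45,"y":65}
After op 24 (replace /rng 65): {"jp":25,"rng":65,"sxu":94,"vm":89,"wta":45,"y":65}
After op 25 (add /y 2): {"jp":25,"rng":65,"sxu":94,"vm":89,"wta":45,"y":2}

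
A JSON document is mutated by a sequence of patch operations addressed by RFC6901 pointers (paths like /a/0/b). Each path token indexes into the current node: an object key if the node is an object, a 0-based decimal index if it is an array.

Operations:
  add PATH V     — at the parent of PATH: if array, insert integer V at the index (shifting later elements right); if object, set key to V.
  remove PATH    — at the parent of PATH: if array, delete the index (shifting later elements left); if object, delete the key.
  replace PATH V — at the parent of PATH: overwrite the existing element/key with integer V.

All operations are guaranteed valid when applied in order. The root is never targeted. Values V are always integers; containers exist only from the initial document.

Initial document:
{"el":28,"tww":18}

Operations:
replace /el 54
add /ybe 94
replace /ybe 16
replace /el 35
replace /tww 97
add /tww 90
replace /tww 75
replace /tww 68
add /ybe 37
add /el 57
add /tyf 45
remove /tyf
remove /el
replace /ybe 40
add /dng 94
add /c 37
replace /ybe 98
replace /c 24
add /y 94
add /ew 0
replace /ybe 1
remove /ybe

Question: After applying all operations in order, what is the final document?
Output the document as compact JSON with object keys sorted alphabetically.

Answer: {"c":24,"dng":94,"ew":0,"tww":68,"y":94}

Derivation:
After op 1 (replace /el 54): {"el":54,"tww":18}
After op 2 (add /ybe 94): {"el":54,"tww":18,"ybe":94}
After op 3 (replace /ybe 16): {"el":54,"tww":18,"ybe":16}
After op 4 (replace /el 35): {"el":35,"tww":18,"ybe":16}
After op 5 (replace /tww 97): {"el":35,"tww":97,"ybe":16}
After op 6 (add /tww 90): {"el":35,"tww":90,"ybe":16}
After op 7 (replace /tww 75): {"el":35,"tww":75,"ybe":16}
After op 8 (replace /tww 68): {"el":35,"tww":68,"ybe":16}
After op 9 (add /ybe 37): {"el":35,"tww":68,"ybe":37}
After op 10 (add /el 57): {"el":57,"tww":68,"ybe":37}
After op 11 (add /tyf 45): {"el":57,"tww":68,"tyf":45,"ybe":37}
After op 12 (remove /tyf): {"el":57,"tww":68,"ybe":37}
After op 13 (remove /el): {"tww":68,"ybe":37}
After op 14 (replace /ybe 40): {"tww":68,"ybe":40}
After op 15 (add /dng 94): {"dng":94,"tww":68,"ybe":40}
After op 16 (add /c 37): {"c":37,"dng":94,"tww":68,"ybe":40}
After op 17 (replace /ybe 98): {"c":37,"dng":94,"tww":68,"ybe":98}
After op 18 (replace /c 24): {"c":24,"dng":94,"tww":68,"ybe":98}
After op 19 (add /y 94): {"c":24,"dng":94,"tww":68,"y":94,"ybe":98}
After op 20 (add /ew 0): {"c":24,"dng":94,"ew":0,"tww":68,"y":94,"ybe":98}
After op 21 (replace /ybe 1): {"c":24,"dng":94,"ew":0,"tww":68,"y":94,"ybe":1}
After op 22 (remove /ybe): {"c":24,"dng":94,"ew":0,"tww":68,"y":94}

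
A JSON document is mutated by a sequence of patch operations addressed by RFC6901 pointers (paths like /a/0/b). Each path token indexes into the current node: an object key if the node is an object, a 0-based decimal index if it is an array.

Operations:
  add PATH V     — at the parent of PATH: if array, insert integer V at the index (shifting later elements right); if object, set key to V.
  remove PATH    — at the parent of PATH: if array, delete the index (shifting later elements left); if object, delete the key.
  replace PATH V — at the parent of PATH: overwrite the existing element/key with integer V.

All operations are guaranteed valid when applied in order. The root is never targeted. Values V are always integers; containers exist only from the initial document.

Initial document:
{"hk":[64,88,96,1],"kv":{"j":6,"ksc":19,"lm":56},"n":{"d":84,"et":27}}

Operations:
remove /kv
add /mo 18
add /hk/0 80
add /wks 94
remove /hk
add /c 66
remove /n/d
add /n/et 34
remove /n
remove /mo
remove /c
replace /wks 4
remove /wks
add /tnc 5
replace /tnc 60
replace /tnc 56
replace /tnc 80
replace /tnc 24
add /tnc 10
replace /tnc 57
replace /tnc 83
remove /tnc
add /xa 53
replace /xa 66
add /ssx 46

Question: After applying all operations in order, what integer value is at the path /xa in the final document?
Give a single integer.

Answer: 66

Derivation:
After op 1 (remove /kv): {"hk":[64,88,96,1],"n":{"d":84,"et":27}}
After op 2 (add /mo 18): {"hk":[64,88,96,1],"mo":18,"n":{"d":84,"et":27}}
After op 3 (add /hk/0 80): {"hk":[80,64,88,96,1],"mo":18,"n":{"d":84,"et":27}}
After op 4 (add /wks 94): {"hk":[80,64,88,96,1],"mo":18,"n":{"d":84,"et":27},"wks":94}
After op 5 (remove /hk): {"mo":18,"n":{"d":84,"et":27},"wks":94}
After op 6 (add /c 66): {"c":66,"mo":18,"n":{"d":84,"et":27},"wks":94}
After op 7 (remove /n/d): {"c":66,"mo":18,"n":{"et":27},"wks":94}
After op 8 (add /n/et 34): {"c":66,"mo":18,"n":{"et":34},"wks":94}
After op 9 (remove /n): {"c":66,"mo":18,"wks":94}
After op 10 (remove /mo): {"c":66,"wks":94}
After op 11 (remove /c): {"wks":94}
After op 12 (replace /wks 4): {"wks":4}
After op 13 (remove /wks): {}
After op 14 (add /tnc 5): {"tnc":5}
After op 15 (replace /tnc 60): {"tnc":60}
After op 16 (replace /tnc 56): {"tnc":56}
After op 17 (replace /tnc 80): {"tnc":80}
After op 18 (replace /tnc 24): {"tnc":24}
After op 19 (add /tnc 10): {"tnc":10}
After op 20 (replace /tnc 57): {"tnc":57}
After op 21 (replace /tnc 83): {"tnc":83}
After op 22 (remove /tnc): {}
After op 23 (add /xa 53): {"xa":53}
After op 24 (replace /xa 66): {"xa":66}
After op 25 (add /ssx 46): {"ssx":46,"xa":66}
Value at /xa: 66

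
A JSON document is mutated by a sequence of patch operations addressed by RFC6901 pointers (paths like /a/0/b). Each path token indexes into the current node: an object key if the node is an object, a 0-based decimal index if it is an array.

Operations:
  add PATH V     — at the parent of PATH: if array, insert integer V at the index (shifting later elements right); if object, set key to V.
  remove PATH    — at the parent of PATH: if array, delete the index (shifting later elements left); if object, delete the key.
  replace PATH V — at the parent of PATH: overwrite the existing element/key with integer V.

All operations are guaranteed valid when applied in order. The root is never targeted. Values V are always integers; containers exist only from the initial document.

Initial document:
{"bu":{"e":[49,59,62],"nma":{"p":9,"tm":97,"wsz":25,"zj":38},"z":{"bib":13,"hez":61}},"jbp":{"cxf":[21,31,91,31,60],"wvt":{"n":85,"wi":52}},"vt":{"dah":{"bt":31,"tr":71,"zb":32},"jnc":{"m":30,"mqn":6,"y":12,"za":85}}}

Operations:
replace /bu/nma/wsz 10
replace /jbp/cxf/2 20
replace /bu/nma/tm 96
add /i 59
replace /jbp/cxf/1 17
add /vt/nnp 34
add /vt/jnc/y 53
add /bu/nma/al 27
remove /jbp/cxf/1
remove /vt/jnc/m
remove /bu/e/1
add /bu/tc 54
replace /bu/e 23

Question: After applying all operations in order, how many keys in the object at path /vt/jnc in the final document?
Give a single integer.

Answer: 3

Derivation:
After op 1 (replace /bu/nma/wsz 10): {"bu":{"e":[49,59,62],"nma":{"p":9,"tm":97,"wsz":10,"zj":38},"z":{"bib":13,"hez":61}},"jbp":{"cxf":[21,31,91,31,60],"wvt":{"n":85,"wi":52}},"vt":{"dah":{"bt":31,"tr":71,"zb":32},"jnc":{"m":30,"mqn":6,"y":12,"za":85}}}
After op 2 (replace /jbp/cxf/2 20): {"bu":{"e":[49,59,62],"nma":{"p":9,"tm":97,"wsz":10,"zj":38},"z":{"bib":13,"hez":61}},"jbp":{"cxf":[21,31,20,31,60],"wvt":{"n":85,"wi":52}},"vt":{"dah":{"bt":31,"tr":71,"zb":32},"jnc":{"m":30,"mqn":6,"y":12,"za":85}}}
After op 3 (replace /bu/nma/tm 96): {"bu":{"e":[49,59,62],"nma":{"p":9,"tm":96,"wsz":10,"zj":38},"z":{"bib":13,"hez":61}},"jbp":{"cxf":[21,31,20,31,60],"wvt":{"n":85,"wi":52}},"vt":{"dah":{"bt":31,"tr":71,"zb":32},"jnc":{"m":30,"mqn":6,"y":12,"za":85}}}
After op 4 (add /i 59): {"bu":{"e":[49,59,62],"nma":{"p":9,"tm":96,"wsz":10,"zj":38},"z":{"bib":13,"hez":61}},"i":59,"jbp":{"cxf":[21,31,20,31,60],"wvt":{"n":85,"wi":52}},"vt":{"dah":{"bt":31,"tr":71,"zb":32},"jnc":{"m":30,"mqn":6,"y":12,"za":85}}}
After op 5 (replace /jbp/cxf/1 17): {"bu":{"e":[49,59,62],"nma":{"p":9,"tm":96,"wsz":10,"zj":38},"z":{"bib":13,"hez":61}},"i":59,"jbp":{"cxf":[21,17,20,31,60],"wvt":{"n":85,"wi":52}},"vt":{"dah":{"bt":31,"tr":71,"zb":32},"jnc":{"m":30,"mqn":6,"y":12,"za":85}}}
After op 6 (add /vt/nnp 34): {"bu":{"e":[49,59,62],"nma":{"p":9,"tm":96,"wsz":10,"zj":38},"z":{"bib":13,"hez":61}},"i":59,"jbp":{"cxf":[21,17,20,31,60],"wvt":{"n":85,"wi":52}},"vt":{"dah":{"bt":31,"tr":71,"zb":32},"jnc":{"m":30,"mqn":6,"y":12,"za":85},"nnp":34}}
After op 7 (add /vt/jnc/y 53): {"bu":{"e":[49,59,62],"nma":{"p":9,"tm":96,"wsz":10,"zj":38},"z":{"bib":13,"hez":61}},"i":59,"jbp":{"cxf":[21,17,20,31,60],"wvt":{"n":85,"wi":52}},"vt":{"dah":{"bt":31,"tr":71,"zb":32},"jnc":{"m":30,"mqn":6,"y":53,"za":85},"nnp":34}}
After op 8 (add /bu/nma/al 27): {"bu":{"e":[49,59,62],"nma":{"al":27,"p":9,"tm":96,"wsz":10,"zj":38},"z":{"bib":13,"hez":61}},"i":59,"jbp":{"cxf":[21,17,20,31,60],"wvt":{"n":85,"wi":52}},"vt":{"dah":{"bt":31,"tr":71,"zb":32},"jnc":{"m":30,"mqn":6,"y":53,"za":85},"nnp":34}}
After op 9 (remove /jbp/cxf/1): {"bu":{"e":[49,59,62],"nma":{"al":27,"p":9,"tm":96,"wsz":10,"zj":38},"z":{"bib":13,"hez":61}},"i":59,"jbp":{"cxf":[21,20,31,60],"wvt":{"n":85,"wi":52}},"vt":{"dah":{"bt":31,"tr":71,"zb":32},"jnc":{"m":30,"mqn":6,"y":53,"za":85},"nnp":34}}
After op 10 (remove /vt/jnc/m): {"bu":{"e":[49,59,62],"nma":{"al":27,"p":9,"tm":96,"wsz":10,"zj":38},"z":{"bib":13,"hez":61}},"i":59,"jbp":{"cxf":[21,20,31,60],"wvt":{"n":85,"wi":52}},"vt":{"dah":{"bt":31,"tr":71,"zb":32},"jnc":{"mqn":6,"y":53,"za":85},"nnp":34}}
After op 11 (remove /bu/e/1): {"bu":{"e":[49,62],"nma":{"al":27,"p":9,"tm":96,"wsz":10,"zj":38},"z":{"bib":13,"hez":61}},"i":59,"jbp":{"cxf":[21,20,31,60],"wvt":{"n":85,"wi":52}},"vt":{"dah":{"bt":31,"tr":71,"zb":32},"jnc":{"mqn":6,"y":53,"za":85},"nnp":34}}
After op 12 (add /bu/tc 54): {"bu":{"e":[49,62],"nma":{"al":27,"p":9,"tm":96,"wsz":10,"zj":38},"tc":54,"z":{"bib":13,"hez":61}},"i":59,"jbp":{"cxf":[21,20,31,60],"wvt":{"n":85,"wi":52}},"vt":{"dah":{"bt":31,"tr":71,"zb":32},"jnc":{"mqn":6,"y":53,"za":85},"nnp":34}}
After op 13 (replace /bu/e 23): {"bu":{"e":23,"nma":{"al":27,"p":9,"tm":96,"wsz":10,"zj":38},"tc":54,"z":{"bib":13,"hez":61}},"i":59,"jbp":{"cxf":[21,20,31,60],"wvt":{"n":85,"wi":52}},"vt":{"dah":{"bt":31,"tr":71,"zb":32},"jnc":{"mqn":6,"y":53,"za":85},"nnp":34}}
Size at path /vt/jnc: 3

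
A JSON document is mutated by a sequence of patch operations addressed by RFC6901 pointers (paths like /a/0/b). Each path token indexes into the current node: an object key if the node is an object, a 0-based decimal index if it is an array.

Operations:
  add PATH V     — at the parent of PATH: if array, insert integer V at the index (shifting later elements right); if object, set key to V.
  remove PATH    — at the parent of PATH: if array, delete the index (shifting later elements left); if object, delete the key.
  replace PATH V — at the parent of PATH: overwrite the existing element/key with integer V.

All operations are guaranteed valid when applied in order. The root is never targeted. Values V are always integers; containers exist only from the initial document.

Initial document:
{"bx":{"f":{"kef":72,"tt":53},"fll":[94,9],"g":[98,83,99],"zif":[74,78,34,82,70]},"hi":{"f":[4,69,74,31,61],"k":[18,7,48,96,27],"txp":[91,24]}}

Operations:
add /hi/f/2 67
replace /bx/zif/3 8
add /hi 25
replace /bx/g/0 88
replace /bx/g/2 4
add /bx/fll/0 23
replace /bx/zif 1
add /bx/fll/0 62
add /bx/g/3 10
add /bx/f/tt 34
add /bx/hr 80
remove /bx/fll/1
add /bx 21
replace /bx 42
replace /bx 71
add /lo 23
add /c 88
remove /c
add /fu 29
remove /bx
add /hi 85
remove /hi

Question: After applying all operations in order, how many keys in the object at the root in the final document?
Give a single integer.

After op 1 (add /hi/f/2 67): {"bx":{"f":{"kef":72,"tt":53},"fll":[94,9],"g":[98,83,99],"zif":[74,78,34,82,70]},"hi":{"f":[4,69,67,74,31,61],"k":[18,7,48,96,27],"txp":[91,24]}}
After op 2 (replace /bx/zif/3 8): {"bx":{"f":{"kef":72,"tt":53},"fll":[94,9],"g":[98,83,99],"zif":[74,78,34,8,70]},"hi":{"f":[4,69,67,74,31,61],"k":[18,7,48,96,27],"txp":[91,24]}}
After op 3 (add /hi 25): {"bx":{"f":{"kef":72,"tt":53},"fll":[94,9],"g":[98,83,99],"zif":[74,78,34,8,70]},"hi":25}
After op 4 (replace /bx/g/0 88): {"bx":{"f":{"kef":72,"tt":53},"fll":[94,9],"g":[88,83,99],"zif":[74,78,34,8,70]},"hi":25}
After op 5 (replace /bx/g/2 4): {"bx":{"f":{"kef":72,"tt":53},"fll":[94,9],"g":[88,83,4],"zif":[74,78,34,8,70]},"hi":25}
After op 6 (add /bx/fll/0 23): {"bx":{"f":{"kef":72,"tt":53},"fll":[23,94,9],"g":[88,83,4],"zif":[74,78,34,8,70]},"hi":25}
After op 7 (replace /bx/zif 1): {"bx":{"f":{"kef":72,"tt":53},"fll":[23,94,9],"g":[88,83,4],"zif":1},"hi":25}
After op 8 (add /bx/fll/0 62): {"bx":{"f":{"kef":72,"tt":53},"fll":[62,23,94,9],"g":[88,83,4],"zif":1},"hi":25}
After op 9 (add /bx/g/3 10): {"bx":{"f":{"kef":72,"tt":53},"fll":[62,23,94,9],"g":[88,83,4,10],"zif":1},"hi":25}
After op 10 (add /bx/f/tt 34): {"bx":{"f":{"kef":72,"tt":34},"fll":[62,23,94,9],"g":[88,83,4,10],"zif":1},"hi":25}
After op 11 (add /bx/hr 80): {"bx":{"f":{"kef":72,"tt":34},"fll":[62,23,94,9],"g":[88,83,4,10],"hr":80,"zif":1},"hi":25}
After op 12 (remove /bx/fll/1): {"bx":{"f":{"kef":72,"tt":34},"fll":[62,94,9],"g":[88,83,4,10],"hr":80,"zif":1},"hi":25}
After op 13 (add /bx 21): {"bx":21,"hi":25}
After op 14 (replace /bx 42): {"bx":42,"hi":25}
After op 15 (replace /bx 71): {"bx":71,"hi":25}
After op 16 (add /lo 23): {"bx":71,"hi":25,"lo":23}
After op 17 (add /c 88): {"bx":71,"c":88,"hi":25,"lo":23}
After op 18 (remove /c): {"bx":71,"hi":25,"lo":23}
After op 19 (add /fu 29): {"bx":71,"fu":29,"hi":25,"lo":23}
After op 20 (remove /bx): {"fu":29,"hi":25,"lo":23}
After op 21 (add /hi 85): {"fu":29,"hi":85,"lo":23}
After op 22 (remove /hi): {"fu":29,"lo":23}
Size at the root: 2

Answer: 2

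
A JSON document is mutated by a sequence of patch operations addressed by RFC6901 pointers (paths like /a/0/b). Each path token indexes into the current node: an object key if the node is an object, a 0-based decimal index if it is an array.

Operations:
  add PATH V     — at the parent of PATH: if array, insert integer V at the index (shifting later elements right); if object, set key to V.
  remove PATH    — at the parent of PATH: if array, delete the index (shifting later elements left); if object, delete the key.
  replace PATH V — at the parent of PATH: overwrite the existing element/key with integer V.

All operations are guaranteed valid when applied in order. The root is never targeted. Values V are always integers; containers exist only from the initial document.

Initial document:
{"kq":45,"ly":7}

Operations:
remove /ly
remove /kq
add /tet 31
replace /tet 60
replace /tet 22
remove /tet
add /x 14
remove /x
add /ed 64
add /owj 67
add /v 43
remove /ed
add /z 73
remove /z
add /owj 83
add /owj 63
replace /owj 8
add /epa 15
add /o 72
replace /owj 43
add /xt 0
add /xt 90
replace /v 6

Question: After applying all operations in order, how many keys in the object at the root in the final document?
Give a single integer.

After op 1 (remove /ly): {"kq":45}
After op 2 (remove /kq): {}
After op 3 (add /tet 31): {"tet":31}
After op 4 (replace /tet 60): {"tet":60}
After op 5 (replace /tet 22): {"tet":22}
After op 6 (remove /tet): {}
After op 7 (add /x 14): {"x":14}
After op 8 (remove /x): {}
After op 9 (add /ed 64): {"ed":64}
After op 10 (add /owj 67): {"ed":64,"owj":67}
After op 11 (add /v 43): {"ed":64,"owj":67,"v":43}
After op 12 (remove /ed): {"owj":67,"v":43}
After op 13 (add /z 73): {"owj":67,"v":43,"z":73}
After op 14 (remove /z): {"owj":67,"v":43}
After op 15 (add /owj 83): {"owj":83,"v":43}
After op 16 (add /owj 63): {"owj":63,"v":43}
After op 17 (replace /owj 8): {"owj":8,"v":43}
After op 18 (add /epa 15): {"epa":15,"owj":8,"v":43}
After op 19 (add /o 72): {"epa":15,"o":72,"owj":8,"v":43}
After op 20 (replace /owj 43): {"epa":15,"o":72,"owj":43,"v":43}
After op 21 (add /xt 0): {"epa":15,"o":72,"owj":43,"v":43,"xt":0}
After op 22 (add /xt 90): {"epa":15,"o":72,"owj":43,"v":43,"xt":90}
After op 23 (replace /v 6): {"epa":15,"o":72,"owj":43,"v":6,"xt":90}
Size at the root: 5

Answer: 5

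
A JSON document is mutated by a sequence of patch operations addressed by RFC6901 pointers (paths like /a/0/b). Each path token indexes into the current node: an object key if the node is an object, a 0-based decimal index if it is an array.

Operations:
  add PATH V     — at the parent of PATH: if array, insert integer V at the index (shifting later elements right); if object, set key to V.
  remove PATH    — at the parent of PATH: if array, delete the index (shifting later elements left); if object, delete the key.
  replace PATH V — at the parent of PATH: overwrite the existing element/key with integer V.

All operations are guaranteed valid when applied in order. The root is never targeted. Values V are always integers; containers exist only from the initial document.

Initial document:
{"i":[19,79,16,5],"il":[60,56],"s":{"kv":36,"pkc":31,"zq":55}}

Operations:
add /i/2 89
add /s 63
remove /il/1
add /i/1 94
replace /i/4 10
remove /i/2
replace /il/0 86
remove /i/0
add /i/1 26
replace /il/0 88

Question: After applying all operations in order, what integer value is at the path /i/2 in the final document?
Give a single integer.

Answer: 89

Derivation:
After op 1 (add /i/2 89): {"i":[19,79,89,16,5],"il":[60,56],"s":{"kv":36,"pkc":31,"zq":55}}
After op 2 (add /s 63): {"i":[19,79,89,16,5],"il":[60,56],"s":63}
After op 3 (remove /il/1): {"i":[19,79,89,16,5],"il":[60],"s":63}
After op 4 (add /i/1 94): {"i":[19,94,79,89,16,5],"il":[60],"s":63}
After op 5 (replace /i/4 10): {"i":[19,94,79,89,10,5],"il":[60],"s":63}
After op 6 (remove /i/2): {"i":[19,94,89,10,5],"il":[60],"s":63}
After op 7 (replace /il/0 86): {"i":[19,94,89,10,5],"il":[86],"s":63}
After op 8 (remove /i/0): {"i":[94,89,10,5],"il":[86],"s":63}
After op 9 (add /i/1 26): {"i":[94,26,89,10,5],"il":[86],"s":63}
After op 10 (replace /il/0 88): {"i":[94,26,89,10,5],"il":[88],"s":63}
Value at /i/2: 89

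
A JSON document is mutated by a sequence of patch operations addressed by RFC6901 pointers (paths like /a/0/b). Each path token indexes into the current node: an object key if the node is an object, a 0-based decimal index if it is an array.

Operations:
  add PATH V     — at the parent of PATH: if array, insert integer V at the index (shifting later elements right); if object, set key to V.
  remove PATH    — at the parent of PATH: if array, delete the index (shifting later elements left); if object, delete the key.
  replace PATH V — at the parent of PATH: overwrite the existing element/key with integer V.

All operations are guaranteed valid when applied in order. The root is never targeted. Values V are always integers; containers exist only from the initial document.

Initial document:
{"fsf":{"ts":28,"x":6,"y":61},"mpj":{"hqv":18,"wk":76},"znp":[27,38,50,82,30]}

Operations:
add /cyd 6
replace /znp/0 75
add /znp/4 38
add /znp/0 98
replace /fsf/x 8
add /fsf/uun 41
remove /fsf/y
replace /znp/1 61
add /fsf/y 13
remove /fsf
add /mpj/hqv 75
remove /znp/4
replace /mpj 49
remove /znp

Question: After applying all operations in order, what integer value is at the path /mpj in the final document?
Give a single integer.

After op 1 (add /cyd 6): {"cyd":6,"fsf":{"ts":28,"x":6,"y":61},"mpj":{"hqv":18,"wk":76},"znp":[27,38,50,82,30]}
After op 2 (replace /znp/0 75): {"cyd":6,"fsf":{"ts":28,"x":6,"y":61},"mpj":{"hqv":18,"wk":76},"znp":[75,38,50,82,30]}
After op 3 (add /znp/4 38): {"cyd":6,"fsf":{"ts":28,"x":6,"y":61},"mpj":{"hqv":18,"wk":76},"znp":[75,38,50,82,38,30]}
After op 4 (add /znp/0 98): {"cyd":6,"fsf":{"ts":28,"x":6,"y":61},"mpj":{"hqv":18,"wk":76},"znp":[98,75,38,50,82,38,30]}
After op 5 (replace /fsf/x 8): {"cyd":6,"fsf":{"ts":28,"x":8,"y":61},"mpj":{"hqv":18,"wk":76},"znp":[98,75,38,50,82,38,30]}
After op 6 (add /fsf/uun 41): {"cyd":6,"fsf":{"ts":28,"uun":41,"x":8,"y":61},"mpj":{"hqv":18,"wk":76},"znp":[98,75,38,50,82,38,30]}
After op 7 (remove /fsf/y): {"cyd":6,"fsf":{"ts":28,"uun":41,"x":8},"mpj":{"hqv":18,"wk":76},"znp":[98,75,38,50,82,38,30]}
After op 8 (replace /znp/1 61): {"cyd":6,"fsf":{"ts":28,"uun":41,"x":8},"mpj":{"hqv":18,"wk":76},"znp":[98,61,38,50,82,38,30]}
After op 9 (add /fsf/y 13): {"cyd":6,"fsf":{"ts":28,"uun":41,"x":8,"y":13},"mpj":{"hqv":18,"wk":76},"znp":[98,61,38,50,82,38,30]}
After op 10 (remove /fsf): {"cyd":6,"mpj":{"hqv":18,"wk":76},"znp":[98,61,38,50,82,38,30]}
After op 11 (add /mpj/hqv 75): {"cyd":6,"mpj":{"hqv":75,"wk":76},"znp":[98,61,38,50,82,38,30]}
After op 12 (remove /znp/4): {"cyd":6,"mpj":{"hqv":75,"wk":76},"znp":[98,61,38,50,38,30]}
After op 13 (replace /mpj 49): {"cyd":6,"mpj":49,"znp":[98,61,38,50,38,30]}
After op 14 (remove /znp): {"cyd":6,"mpj":49}
Value at /mpj: 49

Answer: 49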